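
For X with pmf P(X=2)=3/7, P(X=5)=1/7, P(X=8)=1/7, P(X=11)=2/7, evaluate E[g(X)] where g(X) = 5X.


E[5X] = sum(g(x)*P(x))
= 10*3/7 + 25*1/7 + 40*1/7 + 55*2/7
= 205/7

205/7


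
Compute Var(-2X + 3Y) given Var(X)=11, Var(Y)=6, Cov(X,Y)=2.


Var(-2X + 3Y) = (-2)^2*Var(X) + 3^2*Var(Y) + 2*(-2)*3*Cov(X,Y)
= 4*11 + 9*6 - 12*2
= 44 + 54 - 24 = 74

74


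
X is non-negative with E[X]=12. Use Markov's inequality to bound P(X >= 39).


Markov: P(X >= a) <= E[X]/a
P(X >= 39) <= 12/39 = 4/13

4/13


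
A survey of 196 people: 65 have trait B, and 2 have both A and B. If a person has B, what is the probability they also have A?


P(A|B) = P(A∩B)/P(B) = (2/196)/(65/196) = 2/65

2/65


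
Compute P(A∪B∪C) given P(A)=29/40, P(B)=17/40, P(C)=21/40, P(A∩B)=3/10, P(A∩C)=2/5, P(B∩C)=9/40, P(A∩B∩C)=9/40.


P(A∪B∪C) = P(A)+P(B)+P(C) - P(AB)-P(AC)-P(BC) + P(ABC)
= 29/40+17/40+21/40 - 3/10-2/5-9/40 + 9/40
= 39/40

39/40


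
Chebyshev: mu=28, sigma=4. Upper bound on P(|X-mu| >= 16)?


k = 16/4 = 4
Chebyshev: P(|X-mu| >= k*sigma) <= 1/k^2 = 1/4^2 = 1/16

1/16


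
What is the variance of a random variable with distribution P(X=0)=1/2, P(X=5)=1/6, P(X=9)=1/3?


E[X] = 23/6, E[X^2] = 187/6
Var(X) = E[X^2] - (E[X])^2 = 187/6 - (23/6)^2 = 593/36

593/36


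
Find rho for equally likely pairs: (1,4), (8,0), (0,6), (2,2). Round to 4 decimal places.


Cov(X,Y) = -6.2500, Var(X) = 9.6875, Var(Y) = 5.0000
rho = Cov/(sqrt(VarX)*sqrt(VarY)) = -0.8980

-0.8980


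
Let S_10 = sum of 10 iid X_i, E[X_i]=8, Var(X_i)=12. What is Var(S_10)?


By independence, Var(S_n) = n*Var(X_1) = 10*12 = 120

120


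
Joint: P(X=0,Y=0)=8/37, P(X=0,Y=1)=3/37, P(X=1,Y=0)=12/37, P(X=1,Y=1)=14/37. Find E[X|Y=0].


P(Y=0) = 20/37
E[X|Y=0] = (0*8 + 1*12)/20 = 12/20 = 3/5

3/5


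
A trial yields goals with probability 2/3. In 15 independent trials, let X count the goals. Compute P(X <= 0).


P(X<=0) = P(X=0)
= 1/14348907
= 1/14348907

1/14348907


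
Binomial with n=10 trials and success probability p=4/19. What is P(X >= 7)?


P(X>=7) = P(X=7) + P(X=8) + P(X=9) + P(X=10)
= 6635520000/6131066257801 + 663552000/6131066257801 + 39321600/6131066257801 + 1048576/6131066257801
= 7339442176/6131066257801

7339442176/6131066257801


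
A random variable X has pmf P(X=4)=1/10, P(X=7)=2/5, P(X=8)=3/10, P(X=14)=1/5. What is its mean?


E[X] = sum(x * P(x))
= 4*1/10 + 7*2/5 + 8*3/10 + 14*1/5
= 42/5

42/5


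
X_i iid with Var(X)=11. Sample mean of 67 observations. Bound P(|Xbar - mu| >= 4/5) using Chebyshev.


Var(Xbar) = Var(X)/n = 11/67
Chebyshev: P(|Xbar-mu| >= 4/5) <= Var(Xbar)/(4/5)^2 = (11/67)/(16/25) = 275/1072

275/1072


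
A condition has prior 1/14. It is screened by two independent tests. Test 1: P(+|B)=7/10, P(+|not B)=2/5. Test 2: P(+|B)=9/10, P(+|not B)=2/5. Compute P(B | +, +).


After test 1: P(+) = 7/10*1/14 + 2/5*13/14 = 59/140
P(B|+) = (1/20)/(59/140) = 7/59
After test 2 (use post1 as new prior): P(+) = 9/10*7/59 + 2/5*52/59 = 271/590
P(B|+,+) = (63/590)/(271/590) = 63/271

63/271


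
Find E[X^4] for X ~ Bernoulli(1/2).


For Bernoulli: X in {0,1}
E[X^4] = 0^4*(1-1/2) + 1^4*1/2 = 1/2

1/2


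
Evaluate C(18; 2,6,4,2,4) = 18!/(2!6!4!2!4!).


18! = 6402373705728000
Denominator: 2!=2 * 6!=720 * 4!=24 * 2!=2 * 4!=24
Coefficient = 6402373705728000 / 1658880 = 3859455600

3859455600


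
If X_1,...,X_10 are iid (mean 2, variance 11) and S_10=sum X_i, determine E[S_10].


E[S_n] = n*E[X_1] = 10*2 = 20

20


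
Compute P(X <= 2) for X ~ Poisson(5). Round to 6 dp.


P(X<=2) = e^(-5)*5^0/0! + e^(-5)*5^1/1! + e^(-5)*5^2/2!
≈ 0.0067379470 + 0.0336897350 + 0.0842243375
= 0.1246520195
≈ 0.124652

0.124652


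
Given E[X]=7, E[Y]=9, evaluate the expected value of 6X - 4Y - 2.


E[6X - 4Y - 2] = 6*E[X] - 4*E[Y] - 2
= (6)*(7) + (-4)*(9) + (-2)
= 42 - 36 - 2 = 4

4


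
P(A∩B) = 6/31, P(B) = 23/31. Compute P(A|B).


P(A|B) = P(A∩B)/P(B) = (6/31)/(23/31) = 6/23

6/23


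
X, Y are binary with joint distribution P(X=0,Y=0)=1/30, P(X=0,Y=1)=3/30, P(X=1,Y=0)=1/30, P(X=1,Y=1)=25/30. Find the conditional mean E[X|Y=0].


P(Y=0) = 2/30
E[X|Y=0] = (0*1 + 1*1)/2 = 1/2

1/2


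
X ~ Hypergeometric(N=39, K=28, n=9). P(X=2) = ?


P(X=2) = C(28,2)*C(11,7) / C(39,9)
= 378*330 / 211915132
= 124740/211915132 = 2835/4816253

2835/4816253


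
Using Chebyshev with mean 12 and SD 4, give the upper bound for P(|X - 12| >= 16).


k = 16/4 = 4
Chebyshev: P(|X-mu| >= k*sigma) <= 1/k^2 = 1/4^2 = 1/16

1/16


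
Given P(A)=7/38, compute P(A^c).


P(A') = 1 - P(A) = 1 - 7/38 = 31/38

31/38


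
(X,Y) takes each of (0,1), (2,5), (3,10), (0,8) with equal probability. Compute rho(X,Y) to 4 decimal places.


Cov(X,Y) = 2.5000, Var(X) = 1.6875, Var(Y) = 11.5000
rho = Cov/(sqrt(VarX)*sqrt(VarY)) = 0.5675

0.5675


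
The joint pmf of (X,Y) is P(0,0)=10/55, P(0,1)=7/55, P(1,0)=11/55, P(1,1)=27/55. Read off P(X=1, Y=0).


Read from table: P(X=1, Y=0) = 11/55 = 1/5

1/5


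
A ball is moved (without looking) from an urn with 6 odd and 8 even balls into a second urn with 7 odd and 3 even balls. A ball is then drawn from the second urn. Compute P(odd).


P(transfer odd) = 6/14 = 3/7; P(transfer even) = 4/7
If odd transferred: Urn II has 8 odd of 11, so P(odd|odd moved) = 8/11
If even transferred: Urn II has 7 odd of 11, so P(odd|even moved) = 7/11
By total probability: P(odd) = 3/7*8/11 + 4/7*7/11 = 52/77

52/77


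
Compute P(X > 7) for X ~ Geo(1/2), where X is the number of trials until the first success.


P(X > 7) = P(first 7 trials all fail) = (1-p)^7 = (1/2)^7 = 1/128

1/128


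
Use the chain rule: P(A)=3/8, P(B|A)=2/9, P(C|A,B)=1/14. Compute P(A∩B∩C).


P(A∩B∩C) = P(A) * P(B|A) * P(C|A∩B)
= 3/8 * 2/9 * 1/14
= 1/12 * 1/14 = 1/168

1/168


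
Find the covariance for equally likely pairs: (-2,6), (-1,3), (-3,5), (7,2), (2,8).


E[X]=3/5, E[Y]=24/5, E[XY]=0
Cov(X,Y) = E[XY] - E[X]E[Y] = 0 - 3/5*24/5 = -72/25

-72/25


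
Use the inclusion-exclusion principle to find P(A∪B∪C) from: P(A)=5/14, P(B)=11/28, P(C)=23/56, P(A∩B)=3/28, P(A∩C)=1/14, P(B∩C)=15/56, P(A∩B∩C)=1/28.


P(A∪B∪C) = P(A)+P(B)+P(C) - P(AB)-P(AC)-P(BC) + P(ABC)
= 5/14+11/28+23/56 - 3/28-1/14-15/56 + 1/28
= 3/4

3/4


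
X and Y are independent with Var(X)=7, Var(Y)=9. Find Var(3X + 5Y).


Independence => Cov(X,Y)=0
Var(3X + 5Y) = 3^2*Var(X) + 5^2*Var(Y)
= 9*7 + 25*9 = 288

288


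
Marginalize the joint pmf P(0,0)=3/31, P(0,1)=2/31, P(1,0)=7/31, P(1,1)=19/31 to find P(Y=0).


P(Y=0) = P(0,0)+P(1,0) = 3/31 + 7/31 = 10/31

10/31


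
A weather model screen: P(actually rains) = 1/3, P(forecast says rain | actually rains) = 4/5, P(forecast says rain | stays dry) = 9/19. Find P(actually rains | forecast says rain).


P(A) = P(A|B)P(B) + P(A|B')P(B') = 4/5*1/3 + 9/19*2/3 = 166/285
P(B|A) = P(A|B)P(B)/P(A) = (4/15)/(166/285) = 38/83

38/83


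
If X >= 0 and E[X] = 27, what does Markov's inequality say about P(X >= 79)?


Markov: P(X >= a) <= E[X]/a
P(X >= 79) <= 27/79

27/79


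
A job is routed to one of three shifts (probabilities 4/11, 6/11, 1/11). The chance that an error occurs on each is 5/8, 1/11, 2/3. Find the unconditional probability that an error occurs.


P(A) = P(A|B1)P(B1) + P(A|B2)P(B2) + P(A|B3)P(B3)
= 5/8*4/11 + 1/11*6/11 + 2/3*1/11
= 5/22 + 6/121 + 2/33 = 245/726

245/726


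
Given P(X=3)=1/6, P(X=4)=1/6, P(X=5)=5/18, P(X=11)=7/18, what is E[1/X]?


E[1/X] = sum(g(x)*P(x))
= 1/3*1/6 + 1/4*1/6 + 1/5*5/18 + 1/11*7/18
= 149/792

149/792


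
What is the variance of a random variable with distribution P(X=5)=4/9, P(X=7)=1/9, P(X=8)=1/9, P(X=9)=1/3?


E[X] = 62/9, E[X^2] = 152/3
Var(X) = E[X^2] - (E[X])^2 = 152/3 - (62/9)^2 = 260/81

260/81


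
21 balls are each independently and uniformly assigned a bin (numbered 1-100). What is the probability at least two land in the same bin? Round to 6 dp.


P(all different) = prod((100-i)/100 for i=0..20) = 0.104320
P(at least one match) = 1 - 0.104320 = 0.895680

0.895680


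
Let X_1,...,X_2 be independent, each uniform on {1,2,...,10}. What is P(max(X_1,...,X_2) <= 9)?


P(max <= 9) = P(all X_i <= 9) = (P(X_1 <= 9))^2
= (9/10)^2 = 81/100

81/100


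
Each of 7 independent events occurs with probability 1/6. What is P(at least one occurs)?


P(at least one) = 1 - P(none)
P(none) = (1 - 1/6)^7 = (5/6)^7 = 78125/279936
P(at least one) = 1 - 78125/279936 = 201811/279936

201811/279936


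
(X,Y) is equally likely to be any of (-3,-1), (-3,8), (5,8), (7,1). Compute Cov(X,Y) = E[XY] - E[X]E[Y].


E[X]=3/2, E[Y]=4, E[XY]=13/2
Cov(X,Y) = E[XY] - E[X]E[Y] = 13/2 - 3/2*4 = 1/2

1/2


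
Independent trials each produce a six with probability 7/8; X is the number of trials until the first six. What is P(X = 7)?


P(X=7) = (1-p)^6 * p = (1/8)^6 * 7/8
= 1/262144 * 7/8 = 7/2097152

7/2097152


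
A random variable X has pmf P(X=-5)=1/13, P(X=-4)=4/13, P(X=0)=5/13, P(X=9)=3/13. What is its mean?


E[X] = sum(x * P(x))
= -5*1/13 - 4*4/13 + 0*5/13 + 9*3/13
= 6/13

6/13


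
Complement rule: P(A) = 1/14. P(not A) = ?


P(A') = 1 - P(A) = 1 - 1/14 = 13/14

13/14


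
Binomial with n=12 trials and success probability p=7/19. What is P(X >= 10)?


P(X>=10) = P(X=10) + P(X=11) + P(X=12)
= 2684644766496/2213314919066161 + 284735050992/2213314919066161 + 13841287201/2213314919066161
= 2983221104689/2213314919066161

2983221104689/2213314919066161


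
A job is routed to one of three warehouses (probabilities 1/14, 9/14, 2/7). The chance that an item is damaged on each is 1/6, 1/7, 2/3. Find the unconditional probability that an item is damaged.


P(A) = P(A|B1)P(B1) + P(A|B2)P(B2) + P(A|B3)P(B3)
= 1/6*1/14 + 1/7*9/14 + 2/3*2/7
= 1/84 + 9/98 + 4/21 = 173/588

173/588


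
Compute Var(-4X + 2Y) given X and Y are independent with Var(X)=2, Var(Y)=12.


Independence => Cov(X,Y)=0
Var(-4X + 2Y) = (-4)^2*Var(X) + 2^2*Var(Y)
= 16*2 + 4*12 = 80

80


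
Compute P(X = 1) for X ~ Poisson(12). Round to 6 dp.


P(X=1) = e^(-12) * 12^1 / 1!
≈ 0.000006144212353 * 12 / 1
≈ 0.000074

0.000074


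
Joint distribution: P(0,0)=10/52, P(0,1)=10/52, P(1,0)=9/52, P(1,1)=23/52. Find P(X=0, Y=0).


Read from table: P(X=0, Y=0) = 10/52 = 5/26

5/26


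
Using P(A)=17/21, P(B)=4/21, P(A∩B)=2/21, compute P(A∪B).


P(A∪B) = P(A) + P(B) - P(A∩B)
= 17/21 + 4/21 - 2/21 = 19/21

19/21


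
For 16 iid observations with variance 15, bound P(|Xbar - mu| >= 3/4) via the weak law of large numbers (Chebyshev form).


Var(Xbar) = Var(X)/n = 15/16
Chebyshev: P(|Xbar-mu| >= 3/4) <= Var(Xbar)/(3/4)^2 = (15/16)/(9/16) = 5/3
Bound exceeds 1, so trivial bound: 1

1


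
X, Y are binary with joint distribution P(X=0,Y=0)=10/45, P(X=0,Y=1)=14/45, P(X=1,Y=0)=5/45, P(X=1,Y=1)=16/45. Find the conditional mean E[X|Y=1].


P(Y=1) = 30/45
E[X|Y=1] = (0*14 + 1*16)/30 = 16/30 = 8/15

8/15


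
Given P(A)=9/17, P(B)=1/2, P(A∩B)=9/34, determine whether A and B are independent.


P(A)*P(B) = 9/17*1/2 = 9/34
P(A∩B) = 9/34, which equals P(A)P(B), so independent

Yes, A and B are independent


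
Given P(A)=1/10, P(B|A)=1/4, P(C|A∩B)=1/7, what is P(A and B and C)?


P(A∩B∩C) = P(A) * P(B|A) * P(C|A∩B)
= 1/10 * 1/4 * 1/7
= 1/40 * 1/7 = 1/280

1/280


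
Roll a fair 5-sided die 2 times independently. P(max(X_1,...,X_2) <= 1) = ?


P(max <= 1) = P(all X_i <= 1) = (P(X_1 <= 1))^2
= (1/5)^2 = 1/25

1/25


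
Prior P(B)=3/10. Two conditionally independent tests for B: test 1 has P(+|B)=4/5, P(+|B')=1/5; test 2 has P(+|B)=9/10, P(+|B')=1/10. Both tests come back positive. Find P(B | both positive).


After test 1: P(+) = 4/5*3/10 + 1/5*7/10 = 19/50
P(B|+) = (6/25)/(19/50) = 12/19
After test 2 (use post1 as new prior): P(+) = 9/10*12/19 + 1/10*7/19 = 23/38
P(B|+,+) = (54/95)/(23/38) = 108/115

108/115


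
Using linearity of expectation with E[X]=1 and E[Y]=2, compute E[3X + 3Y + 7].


E[3X + 3Y + 7] = 3*E[X] + 3*E[Y] + 7
= (3)*(1) + (3)*(2) + (7)
= 3 + 6 + 7 = 16

16


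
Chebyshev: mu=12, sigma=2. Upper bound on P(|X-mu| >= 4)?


k = 4/2 = 2
Chebyshev: P(|X-mu| >= k*sigma) <= 1/k^2 = 1/2^2 = 1/4

1/4


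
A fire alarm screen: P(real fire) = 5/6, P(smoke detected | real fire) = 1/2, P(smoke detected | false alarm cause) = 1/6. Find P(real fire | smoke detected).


P(A) = P(A|B)P(B) + P(A|B')P(B') = 1/2*5/6 + 1/6*1/6 = 4/9
P(B|A) = P(A|B)P(B)/P(A) = (5/12)/(4/9) = 15/16

15/16


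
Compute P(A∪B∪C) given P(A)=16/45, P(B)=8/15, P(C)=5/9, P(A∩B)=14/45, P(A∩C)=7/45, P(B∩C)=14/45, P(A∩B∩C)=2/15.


P(A∪B∪C) = P(A)+P(B)+P(C) - P(AB)-P(AC)-P(BC) + P(ABC)
= 16/45+8/15+5/9 - 14/45-7/45-14/45 + 2/15
= 4/5

4/5


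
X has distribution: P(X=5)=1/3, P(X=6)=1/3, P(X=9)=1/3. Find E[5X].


E[5X] = sum(g(x)*P(x))
= 25*1/3 + 30*1/3 + 45*1/3
= 100/3

100/3


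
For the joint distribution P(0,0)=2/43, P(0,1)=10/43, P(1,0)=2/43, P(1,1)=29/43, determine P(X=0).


P(X=0) = P(0,0)+P(0,1) = 2/43 + 10/43 = 12/43

12/43


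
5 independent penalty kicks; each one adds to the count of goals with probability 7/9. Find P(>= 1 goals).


P(at least one) = 1 - P(none)
P(none) = (1 - 7/9)^5 = (2/9)^5 = 32/59049
P(at least one) = 1 - 32/59049 = 59017/59049

59017/59049


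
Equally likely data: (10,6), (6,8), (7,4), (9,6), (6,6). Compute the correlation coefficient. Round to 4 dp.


Cov(X,Y) = -0.4000, Var(X) = 2.6400, Var(Y) = 1.6000
rho = Cov/(sqrt(VarX)*sqrt(VarY)) = -0.1946

-0.1946


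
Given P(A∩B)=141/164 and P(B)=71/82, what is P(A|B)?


P(A|B) = P(A∩B)/P(B) = (141/164)/(142/164) = 141/142

141/142


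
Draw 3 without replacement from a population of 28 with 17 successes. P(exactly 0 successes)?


P(X=0) = C(17,0)*C(11,3) / C(28,3)
= 1*165 / 3276
= 165/3276 = 55/1092

55/1092


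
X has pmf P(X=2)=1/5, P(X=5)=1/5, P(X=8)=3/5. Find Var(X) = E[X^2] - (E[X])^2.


E[X] = 31/5, E[X^2] = 221/5
Var(X) = E[X^2] - (E[X])^2 = 221/5 - (31/5)^2 = 144/25

144/25


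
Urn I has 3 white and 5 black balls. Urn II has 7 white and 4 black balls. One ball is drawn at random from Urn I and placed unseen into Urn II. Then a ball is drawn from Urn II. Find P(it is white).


P(transfer white) = 3/8; P(transfer black) = 5/8
If white transferred: Urn II has 8 white of 12, so P(white|white moved) = 2/3
If black transferred: Urn II has 7 white of 12, so P(white|black moved) = 7/12
By total probability: P(white) = 3/8*2/3 + 5/8*7/12 = 59/96

59/96


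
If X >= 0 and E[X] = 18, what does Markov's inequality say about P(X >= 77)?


Markov: P(X >= a) <= E[X]/a
P(X >= 77) <= 18/77

18/77


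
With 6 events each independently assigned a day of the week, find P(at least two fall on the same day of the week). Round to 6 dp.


P(all different) = prod((7-i)/7 for i=0..5) = 0.042839
P(at least one match) = 1 - 0.042839 = 0.957161

0.957161


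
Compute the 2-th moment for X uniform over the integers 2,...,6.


E[X^2] = (1/5) * sum(x^2 for x=2..6)
= 90/5 = 18

18


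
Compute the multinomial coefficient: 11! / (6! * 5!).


11! = 39916800
Denominator: 6!=720 * 5!=120
Coefficient = 39916800 / 86400 = 462

462


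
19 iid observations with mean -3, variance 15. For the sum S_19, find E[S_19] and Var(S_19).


E[S_n] = n*mu = 19*-3 = -57
Var(S_n) = n*sigma^2 = 19*15 = 285

E[S_19]=-57, Var(S_19)=285


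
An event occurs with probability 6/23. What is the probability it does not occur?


P(A') = 1 - P(A) = 1 - 6/23 = 17/23

17/23


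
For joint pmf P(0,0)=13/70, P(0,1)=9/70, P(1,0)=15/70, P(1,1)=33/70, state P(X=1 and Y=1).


Read from table: P(X=1, Y=1) = 33/70

33/70


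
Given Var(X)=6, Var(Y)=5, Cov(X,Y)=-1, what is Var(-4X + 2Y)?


Var(-4X + 2Y) = (-4)^2*Var(X) + 2^2*Var(Y) + 2*(-4)*2*Cov(X,Y)
= 16*6 + 4*5 - 16*(-1)
= 96 + 20 + 16 = 132

132


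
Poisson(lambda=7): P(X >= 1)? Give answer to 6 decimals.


P(X>=1) = 1 - P(X<=0) = 1 - (e^(-7)*7^0/0!)
≈ 1 - 0.0009118820 = 0.9990881180
≈ 0.999088

0.999088


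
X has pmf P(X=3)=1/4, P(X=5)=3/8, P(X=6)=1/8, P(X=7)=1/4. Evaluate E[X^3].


E[X^3] = sum(x^3 * P(x))
= 27*1/4 + 125*3/8 + 216*1/8 + 343*1/4
= 1331/8

1331/8


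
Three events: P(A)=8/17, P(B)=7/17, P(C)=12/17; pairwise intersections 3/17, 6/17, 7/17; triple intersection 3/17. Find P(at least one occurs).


P(A∪B∪C) = P(A)+P(B)+P(C) - P(AB)-P(AC)-P(BC) + P(ABC)
= 8/17+7/17+12/17 - 3/17-6/17-7/17 + 3/17
= 14/17

14/17


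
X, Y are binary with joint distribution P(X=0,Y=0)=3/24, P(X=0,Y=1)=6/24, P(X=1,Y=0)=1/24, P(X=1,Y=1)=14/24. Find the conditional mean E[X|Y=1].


P(Y=1) = 20/24
E[X|Y=1] = (0*6 + 1*14)/20 = 14/20 = 7/10

7/10


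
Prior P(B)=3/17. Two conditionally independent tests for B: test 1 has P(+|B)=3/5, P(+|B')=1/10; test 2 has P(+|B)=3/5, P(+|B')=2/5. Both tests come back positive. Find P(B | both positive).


After test 1: P(+) = 3/5*3/17 + 1/10*14/17 = 16/85
P(B|+) = (9/85)/(16/85) = 9/16
After test 2 (use post1 as new prior): P(+) = 3/5*9/16 + 2/5*7/16 = 41/80
P(B|+,+) = (27/80)/(41/80) = 27/41

27/41


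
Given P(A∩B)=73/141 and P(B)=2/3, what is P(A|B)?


P(A|B) = P(A∩B)/P(B) = (73/141)/(94/141) = 73/94

73/94


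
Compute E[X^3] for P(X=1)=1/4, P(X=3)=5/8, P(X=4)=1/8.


E[X^3] = sum(g(x)*P(x))
= 1*1/4 + 27*5/8 + 64*1/8
= 201/8

201/8


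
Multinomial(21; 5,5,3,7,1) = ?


21! = 51090942171709440000
Denominator: 5!=120 * 5!=120 * 3!=6 * 7!=5040 * 1!=1
Coefficient = 51090942171709440000 / 435456000 = 117327450240

117327450240


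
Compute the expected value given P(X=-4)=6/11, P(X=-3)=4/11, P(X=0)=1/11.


E[X] = sum(x * P(x))
= -4*6/11 - 3*4/11 + 0*1/11
= -36/11

-36/11


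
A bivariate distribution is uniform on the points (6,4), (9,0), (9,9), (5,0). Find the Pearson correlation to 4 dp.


Cov(X,Y) = 2.6875, Var(X) = 3.1875, Var(Y) = 13.6875
rho = Cov/(sqrt(VarX)*sqrt(VarY)) = 0.4069

0.4069


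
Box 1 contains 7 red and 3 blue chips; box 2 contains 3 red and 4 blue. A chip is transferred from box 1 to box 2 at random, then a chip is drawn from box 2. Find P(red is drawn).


P(transfer red) = 7/10; P(transfer blue) = 3/10
If red transferred: Urn II has 4 red of 8, so P(red|red moved) = 1/2
If blue transferred: Urn II has 3 red of 8, so P(red|blue moved) = 3/8
By total probability: P(red) = 7/10*1/2 + 3/10*3/8 = 37/80

37/80


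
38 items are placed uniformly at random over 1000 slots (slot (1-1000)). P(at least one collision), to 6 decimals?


P(all different) = prod((1000-i)/1000 for i=0..37) = 0.490683
P(at least one match) = 1 - 0.490683 = 0.509317

0.509317


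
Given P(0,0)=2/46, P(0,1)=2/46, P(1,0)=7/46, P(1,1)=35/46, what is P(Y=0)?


P(Y=0) = P(0,0)+P(1,0) = 2/46 + 7/46 = 9/46

9/46


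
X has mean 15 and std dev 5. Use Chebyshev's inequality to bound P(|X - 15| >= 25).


k = 25/5 = 5
Chebyshev: P(|X-mu| >= k*sigma) <= 1/k^2 = 1/5^2 = 1/25

1/25


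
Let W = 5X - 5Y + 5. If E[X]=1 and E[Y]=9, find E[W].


E[5X - 5Y + 5] = 5*E[X] - 5*E[Y] + 5
= (5)*(1) + (-5)*(9) + (5)
= 5 - 45 + 5 = -35

-35


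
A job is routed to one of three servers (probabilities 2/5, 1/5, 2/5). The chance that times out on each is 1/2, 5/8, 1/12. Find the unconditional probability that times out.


P(A) = P(A|B1)P(B1) + P(A|B2)P(B2) + P(A|B3)P(B3)
= 1/2*2/5 + 5/8*1/5 + 1/12*2/5
= 1/5 + 1/8 + 1/30 = 43/120

43/120


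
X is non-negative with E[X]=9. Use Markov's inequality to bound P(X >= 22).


Markov: P(X >= a) <= E[X]/a
P(X >= 22) <= 9/22

9/22


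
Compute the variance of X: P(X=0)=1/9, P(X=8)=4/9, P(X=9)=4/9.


E[X] = 68/9, E[X^2] = 580/9
Var(X) = E[X^2] - (E[X])^2 = 580/9 - (68/9)^2 = 596/81

596/81


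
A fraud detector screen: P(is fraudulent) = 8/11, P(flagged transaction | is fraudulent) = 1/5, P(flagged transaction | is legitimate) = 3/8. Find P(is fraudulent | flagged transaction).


P(A) = P(A|B)P(B) + P(A|B')P(B') = 1/5*8/11 + 3/8*3/11 = 109/440
P(B|A) = P(A|B)P(B)/P(A) = (8/55)/(109/440) = 64/109

64/109


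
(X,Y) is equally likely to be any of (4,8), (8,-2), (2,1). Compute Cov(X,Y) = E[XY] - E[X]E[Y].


E[X]=14/3, E[Y]=7/3, E[XY]=6
Cov(X,Y) = E[XY] - E[X]E[Y] = 6 - 14/3*7/3 = -44/9

-44/9


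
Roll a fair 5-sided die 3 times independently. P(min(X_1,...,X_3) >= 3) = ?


P(min >= 3) = P(all X_i >= 3) = (P(X_1 >= 3))^3
= (3/5)^3 = 27/125

27/125


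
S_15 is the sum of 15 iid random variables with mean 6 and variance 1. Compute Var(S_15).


By independence, Var(S_n) = n*Var(X_1) = 15*1 = 15

15


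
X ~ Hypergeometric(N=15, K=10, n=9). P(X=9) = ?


P(X=9) = C(10,9)*C(5,0) / C(15,9)
= 10*1 / 5005
= 10/5005 = 2/1001

2/1001


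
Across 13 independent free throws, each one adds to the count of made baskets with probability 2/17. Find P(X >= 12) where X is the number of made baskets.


P(X>=12) = P(X=12) + P(X=13)
= 798720/9904578032905937 + 8192/9904578032905937
= 806912/9904578032905937

806912/9904578032905937


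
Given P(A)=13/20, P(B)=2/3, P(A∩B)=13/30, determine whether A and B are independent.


P(A)*P(B) = 13/20*2/3 = 13/30
P(A∩B) = 13/30, which equals P(A)P(B), so independent

Yes, A and B are independent


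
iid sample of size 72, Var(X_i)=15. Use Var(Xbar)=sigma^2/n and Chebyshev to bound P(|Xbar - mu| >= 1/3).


Var(Xbar) = Var(X)/n = 15/72
Chebyshev: P(|Xbar-mu| >= 1/3) <= Var(Xbar)/(1/3)^2 = (5/24)/(1/9) = 15/8
Bound exceeds 1, so trivial bound: 1

1


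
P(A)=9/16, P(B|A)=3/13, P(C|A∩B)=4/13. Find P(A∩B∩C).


P(A∩B∩C) = P(A) * P(B|A) * P(C|A∩B)
= 9/16 * 3/13 * 4/13
= 27/208 * 4/13 = 27/676

27/676


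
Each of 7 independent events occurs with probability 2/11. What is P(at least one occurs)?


P(at least one) = 1 - P(none)
P(none) = (1 - 2/11)^7 = (9/11)^7 = 4782969/19487171
P(at least one) = 1 - 4782969/19487171 = 14704202/19487171

14704202/19487171


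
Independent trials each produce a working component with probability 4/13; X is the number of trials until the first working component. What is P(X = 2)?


P(X=2) = (1-p)^1 * p = (9/13)^1 * 4/13
= 9/13 * 4/13 = 36/169

36/169


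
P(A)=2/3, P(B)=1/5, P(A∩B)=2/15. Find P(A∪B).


P(A∪B) = P(A) + P(B) - P(A∩B)
= 2/3 + 1/5 - 2/15 = 11/15

11/15


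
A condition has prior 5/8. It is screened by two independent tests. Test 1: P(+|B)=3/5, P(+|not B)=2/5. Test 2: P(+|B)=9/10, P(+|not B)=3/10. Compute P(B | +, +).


After test 1: P(+) = 3/5*5/8 + 2/5*3/8 = 21/40
P(B|+) = (3/8)/(21/40) = 5/7
After test 2 (use post1 as new prior): P(+) = 9/10*5/7 + 3/10*2/7 = 51/70
P(B|+,+) = (9/14)/(51/70) = 15/17

15/17


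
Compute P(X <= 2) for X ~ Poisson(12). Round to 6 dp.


P(X<=2) = e^(-12)*12^0/0! + e^(-12)*12^1/1! + e^(-12)*12^2/2!
≈ 0.0000061442 + 0.0000737305 + 0.0004423833
= 0.0005222580
≈ 0.000522

0.000522


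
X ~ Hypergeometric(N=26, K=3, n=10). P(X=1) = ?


P(X=1) = C(3,1)*C(23,9) / C(26,10)
= 3*817190 / 5311735
= 2451570/5311735 = 6/13

6/13


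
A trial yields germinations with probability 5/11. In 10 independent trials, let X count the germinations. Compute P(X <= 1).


P(X<=1) = P(X=0) + P(X=1)
= 60466176/25937424601 + 503884800/25937424601
= 564350976/25937424601

564350976/25937424601


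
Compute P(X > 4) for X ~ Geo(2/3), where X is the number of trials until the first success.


P(X > 4) = P(first 4 trials all fail) = (1-p)^4 = (1/3)^4 = 1/81

1/81


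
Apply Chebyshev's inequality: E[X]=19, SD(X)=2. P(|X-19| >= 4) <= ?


k = 4/2 = 2
Chebyshev: P(|X-mu| >= k*sigma) <= 1/k^2 = 1/2^2 = 1/4

1/4


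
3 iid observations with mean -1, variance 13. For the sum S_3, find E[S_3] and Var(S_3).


E[S_n] = n*mu = 3*-1 = -3
Var(S_n) = n*sigma^2 = 3*13 = 39

E[S_3]=-3, Var(S_3)=39


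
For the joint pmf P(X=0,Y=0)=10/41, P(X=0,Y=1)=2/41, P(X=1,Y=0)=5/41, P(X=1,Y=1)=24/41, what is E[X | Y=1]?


P(Y=1) = 26/41
E[X|Y=1] = (0*2 + 1*24)/26 = 24/26 = 12/13

12/13


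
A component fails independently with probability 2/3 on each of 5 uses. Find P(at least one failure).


P(at least one) = 1 - P(none)
P(none) = (1 - 2/3)^5 = (1/3)^5 = 1/243
P(at least one) = 1 - 1/243 = 242/243

242/243


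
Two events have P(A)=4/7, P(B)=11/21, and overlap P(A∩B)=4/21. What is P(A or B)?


P(A∪B) = P(A) + P(B) - P(A∩B)
= 4/7 + 11/21 - 4/21 = 19/21

19/21


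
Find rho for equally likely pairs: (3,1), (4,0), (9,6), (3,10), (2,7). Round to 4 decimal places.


Cov(X,Y) = 0.0400, Var(X) = 6.1600, Var(Y) = 14.1600
rho = Cov/(sqrt(VarX)*sqrt(VarY)) = 0.0043

0.0043


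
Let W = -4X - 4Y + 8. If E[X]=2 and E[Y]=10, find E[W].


E[-4X - 4Y + 8] = -4*E[X] - 4*E[Y] + 8
= (-4)*(2) + (-4)*(10) + (8)
= -8 - 40 + 8 = -40

-40


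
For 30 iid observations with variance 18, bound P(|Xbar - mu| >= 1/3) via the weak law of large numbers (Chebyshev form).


Var(Xbar) = Var(X)/n = 18/30
Chebyshev: P(|Xbar-mu| >= 1/3) <= Var(Xbar)/(1/3)^2 = (3/5)/(1/9) = 27/5
Bound exceeds 1, so trivial bound: 1

1


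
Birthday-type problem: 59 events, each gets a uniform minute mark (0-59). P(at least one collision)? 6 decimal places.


P(all different) = prod((60-i)/60 for i=0..58) = 0.000000
P(at least one match) = 1 - 0.000000 = 1.000000

1.000000


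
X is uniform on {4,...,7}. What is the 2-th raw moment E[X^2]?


E[X^2] = (1/4) * sum(x^2 for x=4..7)
= 126/4 = 63/2

63/2


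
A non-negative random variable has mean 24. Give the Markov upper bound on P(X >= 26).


Markov: P(X >= a) <= E[X]/a
P(X >= 26) <= 24/26 = 12/13

12/13


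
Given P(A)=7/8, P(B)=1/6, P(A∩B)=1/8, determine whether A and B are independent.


P(A)*P(B) = 7/8*1/6 = 7/48
P(A∩B) = 1/8 != 7/48, so not independent

No, A and B are not independent


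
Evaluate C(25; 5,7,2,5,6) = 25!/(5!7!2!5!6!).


25! = 15511210043330985984000000
Denominator: 5!=120 * 7!=5040 * 2!=2 * 5!=120 * 6!=720
Coefficient = 15511210043330985984000000 / 104509440000 = 148419224553600

148419224553600


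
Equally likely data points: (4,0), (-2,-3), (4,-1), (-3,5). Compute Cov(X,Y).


E[X]=3/4, E[Y]=1/4, E[XY]=-13/4
Cov(X,Y) = E[XY] - E[X]E[Y] = -13/4 - 3/4*1/4 = -55/16

-55/16


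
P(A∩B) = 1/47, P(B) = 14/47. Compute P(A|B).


P(A|B) = P(A∩B)/P(B) = (1/47)/(14/47) = 1/14

1/14


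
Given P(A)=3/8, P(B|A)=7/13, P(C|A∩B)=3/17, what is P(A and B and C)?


P(A∩B∩C) = P(A) * P(B|A) * P(C|A∩B)
= 3/8 * 7/13 * 3/17
= 21/104 * 3/17 = 63/1768

63/1768


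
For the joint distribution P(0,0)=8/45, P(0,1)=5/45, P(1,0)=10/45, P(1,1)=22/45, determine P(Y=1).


P(Y=1) = P(0,1)+P(1,1) = 5/45 + 22/45 = 27/45 = 3/5

3/5


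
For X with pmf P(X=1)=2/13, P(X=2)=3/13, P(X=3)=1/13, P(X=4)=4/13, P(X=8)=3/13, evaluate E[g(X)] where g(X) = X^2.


E[X^2] = sum(g(x)*P(x))
= 1*2/13 + 4*3/13 + 9*1/13 + 16*4/13 + 64*3/13
= 279/13

279/13


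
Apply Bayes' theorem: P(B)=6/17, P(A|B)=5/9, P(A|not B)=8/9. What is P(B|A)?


P(A) = P(A|B)P(B) + P(A|B')P(B') = 5/9*6/17 + 8/9*11/17 = 118/153
P(B|A) = P(A|B)P(B)/P(A) = (10/51)/(118/153) = 15/59

15/59


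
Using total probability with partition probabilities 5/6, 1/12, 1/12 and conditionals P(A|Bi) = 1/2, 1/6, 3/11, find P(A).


P(A) = P(A|B1)P(B1) + P(A|B2)P(B2) + P(A|B3)P(B3)
= 1/2*5/6 + 1/6*1/12 + 3/11*1/12
= 5/12 + 1/72 + 1/44 = 359/792

359/792


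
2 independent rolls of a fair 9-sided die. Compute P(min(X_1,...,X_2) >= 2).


P(min >= 2) = P(all X_i >= 2) = (P(X_1 >= 2))^2
= (8/9)^2 = 64/81

64/81


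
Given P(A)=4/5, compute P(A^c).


P(A') = 1 - P(A) = 1 - 4/5 = 1/5

1/5


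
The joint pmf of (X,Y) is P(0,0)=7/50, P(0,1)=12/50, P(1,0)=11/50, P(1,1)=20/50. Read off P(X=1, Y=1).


Read from table: P(X=1, Y=1) = 20/50 = 2/5

2/5


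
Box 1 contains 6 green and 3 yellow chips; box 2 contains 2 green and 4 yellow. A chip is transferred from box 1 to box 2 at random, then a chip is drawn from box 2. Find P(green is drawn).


P(transfer green) = 6/9 = 2/3; P(transfer yellow) = 1/3
If green transferred: Urn II has 3 green of 7, so P(green|green moved) = 3/7
If yellow transferred: Urn II has 2 green of 7, so P(green|yellow moved) = 2/7
By total probability: P(green) = 2/3*3/7 + 1/3*2/7 = 8/21

8/21


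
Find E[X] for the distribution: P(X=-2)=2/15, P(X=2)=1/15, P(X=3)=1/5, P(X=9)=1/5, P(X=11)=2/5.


E[X] = sum(x * P(x))
= -2*2/15 + 2*1/15 + 3*1/5 + 9*1/5 + 11*2/5
= 20/3

20/3


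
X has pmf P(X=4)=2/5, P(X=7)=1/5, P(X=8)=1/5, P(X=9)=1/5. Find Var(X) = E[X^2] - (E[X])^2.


E[X] = 32/5, E[X^2] = 226/5
Var(X) = E[X^2] - (E[X])^2 = 226/5 - (32/5)^2 = 106/25

106/25


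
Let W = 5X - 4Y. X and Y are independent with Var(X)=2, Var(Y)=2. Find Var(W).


Independence => Cov(X,Y)=0
Var(5X - 4Y) = 5^2*Var(X) + (-4)^2*Var(Y)
= 25*2 + 16*2 = 82

82


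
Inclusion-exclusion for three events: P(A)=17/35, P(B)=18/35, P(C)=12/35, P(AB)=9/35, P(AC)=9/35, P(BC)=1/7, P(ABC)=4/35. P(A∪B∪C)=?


P(A∪B∪C) = P(A)+P(B)+P(C) - P(AB)-P(AC)-P(BC) + P(ABC)
= 17/35+18/35+12/35 - 9/35-9/35-1/7 + 4/35
= 4/5

4/5


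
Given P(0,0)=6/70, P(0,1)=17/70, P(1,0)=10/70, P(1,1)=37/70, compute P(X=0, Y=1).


Read from table: P(X=0, Y=1) = 17/70

17/70


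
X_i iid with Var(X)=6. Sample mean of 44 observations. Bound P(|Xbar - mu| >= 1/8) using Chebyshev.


Var(Xbar) = Var(X)/n = 6/44
Chebyshev: P(|Xbar-mu| >= 1/8) <= Var(Xbar)/(1/8)^2 = (3/22)/(1/64) = 96/11
Bound exceeds 1, so trivial bound: 1

1


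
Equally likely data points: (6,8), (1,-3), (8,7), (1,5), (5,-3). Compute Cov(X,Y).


E[X]=21/5, E[Y]=14/5, E[XY]=91/5
Cov(X,Y) = E[XY] - E[X]E[Y] = 91/5 - 21/5*14/5 = 161/25

161/25


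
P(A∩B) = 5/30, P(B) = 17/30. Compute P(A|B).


P(A|B) = P(A∩B)/P(B) = (5/30)/(17/30) = 5/17

5/17


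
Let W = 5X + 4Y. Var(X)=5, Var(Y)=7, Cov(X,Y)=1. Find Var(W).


Var(5X + 4Y) = 5^2*Var(X) + 4^2*Var(Y) + 2*5*4*Cov(X,Y)
= 25*5 + 16*7 + 40*1
= 125 + 112 + 40 = 277

277


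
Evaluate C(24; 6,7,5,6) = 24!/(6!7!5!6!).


24! = 620448401733239439360000
Denominator: 6!=720 * 7!=5040 * 5!=120 * 6!=720
Coefficient = 620448401733239439360000 / 313528320000 = 1978922994048

1978922994048


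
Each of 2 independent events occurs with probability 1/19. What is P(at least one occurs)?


P(at least one) = 1 - P(none)
P(none) = (1 - 1/19)^2 = (18/19)^2 = 324/361
P(at least one) = 1 - 324/361 = 37/361

37/361


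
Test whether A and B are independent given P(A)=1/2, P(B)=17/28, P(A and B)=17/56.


P(A)*P(B) = 1/2*17/28 = 17/56
P(A∩B) = 17/56, which equals P(A)P(B), so independent

Yes, A and B are independent


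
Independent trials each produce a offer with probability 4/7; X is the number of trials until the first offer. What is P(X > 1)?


P(X > 1) = P(first 1 trials all fail) = (1-p)^1 = (3/7)^1 = 3/7

3/7


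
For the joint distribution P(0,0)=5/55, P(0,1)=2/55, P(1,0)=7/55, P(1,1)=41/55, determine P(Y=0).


P(Y=0) = P(0,0)+P(1,0) = 5/55 + 7/55 = 12/55

12/55


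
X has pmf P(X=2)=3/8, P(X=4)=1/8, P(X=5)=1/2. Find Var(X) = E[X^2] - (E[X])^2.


E[X] = 15/4, E[X^2] = 16
Var(X) = E[X^2] - (E[X])^2 = 16 - (15/4)^2 = 31/16

31/16


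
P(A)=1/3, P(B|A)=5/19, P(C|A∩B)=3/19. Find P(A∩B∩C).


P(A∩B∩C) = P(A) * P(B|A) * P(C|A∩B)
= 1/3 * 5/19 * 3/19
= 5/57 * 3/19 = 5/361

5/361


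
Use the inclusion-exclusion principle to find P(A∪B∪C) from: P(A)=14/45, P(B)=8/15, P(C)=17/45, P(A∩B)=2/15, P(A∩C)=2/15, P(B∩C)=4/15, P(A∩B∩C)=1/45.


P(A∪B∪C) = P(A)+P(B)+P(C) - P(AB)-P(AC)-P(BC) + P(ABC)
= 14/45+8/15+17/45 - 2/15-2/15-4/15 + 1/45
= 32/45

32/45


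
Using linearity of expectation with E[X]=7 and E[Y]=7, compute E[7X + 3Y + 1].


E[7X + 3Y + 1] = 7*E[X] + 3*E[Y] + 1
= (7)*(7) + (3)*(7) + (1)
= 49 + 21 + 1 = 71

71


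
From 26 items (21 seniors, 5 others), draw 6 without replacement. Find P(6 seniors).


P(X=6) = C(21,6)*C(5,0) / C(26,6)
= 54264*1 / 230230
= 54264/230230 = 3876/16445

3876/16445


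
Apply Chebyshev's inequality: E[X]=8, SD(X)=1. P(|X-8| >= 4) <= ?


k = 4/1 = 4
Chebyshev: P(|X-mu| >= k*sigma) <= 1/k^2 = 1/4^2 = 1/16

1/16


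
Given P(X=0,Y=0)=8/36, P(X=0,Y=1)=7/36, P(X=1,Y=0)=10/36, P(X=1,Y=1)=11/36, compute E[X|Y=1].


P(Y=1) = 18/36
E[X|Y=1] = (0*7 + 1*11)/18 = 11/18

11/18


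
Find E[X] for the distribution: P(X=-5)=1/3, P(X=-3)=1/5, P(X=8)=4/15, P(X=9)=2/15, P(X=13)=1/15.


E[X] = sum(x * P(x))
= -5*1/3 - 3*1/5 + 8*4/15 + 9*2/15 + 13*1/15
= 29/15

29/15


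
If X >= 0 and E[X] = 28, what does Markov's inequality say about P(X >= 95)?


Markov: P(X >= a) <= E[X]/a
P(X >= 95) <= 28/95

28/95


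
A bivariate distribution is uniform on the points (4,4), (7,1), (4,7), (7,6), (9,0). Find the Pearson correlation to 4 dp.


Cov(X,Y) = -3.7200, Var(X) = 3.7600, Var(Y) = 7.4400
rho = Cov/(sqrt(VarX)*sqrt(VarY)) = -0.7033

-0.7033


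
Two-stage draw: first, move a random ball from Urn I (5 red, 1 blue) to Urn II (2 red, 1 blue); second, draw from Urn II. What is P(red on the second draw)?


P(transfer red) = 5/6; P(transfer blue) = 1/6
If red transferred: Urn II has 3 red of 4, so P(red|red moved) = 3/4
If blue transferred: Urn II has 2 red of 4, so P(red|blue moved) = 1/2
By total probability: P(red) = 5/6*3/4 + 1/6*1/2 = 17/24

17/24


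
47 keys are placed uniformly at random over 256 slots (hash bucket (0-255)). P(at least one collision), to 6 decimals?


P(all different) = prod((256-i)/256 for i=0..46) = 0.011060
P(at least one match) = 1 - 0.011060 = 0.988940

0.988940


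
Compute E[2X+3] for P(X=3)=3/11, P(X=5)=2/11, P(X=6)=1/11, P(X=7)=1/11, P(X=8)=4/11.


E[2X+3] = sum(g(x)*P(x))
= 9*3/11 + 13*2/11 + 15*1/11 + 17*1/11 + 19*4/11
= 161/11

161/11


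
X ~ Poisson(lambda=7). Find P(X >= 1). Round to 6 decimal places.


P(X>=1) = 1 - P(X<=0) = 1 - (e^(-7)*7^0/0!)
≈ 1 - 0.0009118820 = 0.9990881180
≈ 0.999088

0.999088


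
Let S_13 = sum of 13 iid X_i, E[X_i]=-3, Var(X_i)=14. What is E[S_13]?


E[S_n] = n*E[X_1] = 13*-3 = -39

-39


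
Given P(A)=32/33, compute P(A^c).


P(A') = 1 - P(A) = 1 - 32/33 = 1/33

1/33


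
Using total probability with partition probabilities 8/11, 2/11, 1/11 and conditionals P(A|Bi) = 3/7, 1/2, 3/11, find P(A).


P(A) = P(A|B1)P(B1) + P(A|B2)P(B2) + P(A|B3)P(B3)
= 3/7*8/11 + 1/2*2/11 + 3/11*1/11
= 24/77 + 1/11 + 3/121 = 362/847

362/847


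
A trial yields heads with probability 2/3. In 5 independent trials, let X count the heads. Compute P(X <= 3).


P(X<=3) = P(X=0) + P(X=1) + P(X=2) + P(X=3)
= 1/243 + 10/243 + 40/243 + 80/243
= 131/243

131/243


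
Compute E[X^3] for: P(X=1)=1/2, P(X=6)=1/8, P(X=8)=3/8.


E[X^3] = sum(x^3 * P(x))
= 1*1/2 + 216*1/8 + 512*3/8
= 439/2

439/2


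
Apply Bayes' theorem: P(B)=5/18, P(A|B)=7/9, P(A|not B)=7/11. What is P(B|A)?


P(A) = P(A|B)P(B) + P(A|B')P(B') = 7/9*5/18 + 7/11*13/18 = 602/891
P(B|A) = P(A|B)P(B)/P(A) = (35/162)/(602/891) = 55/172

55/172


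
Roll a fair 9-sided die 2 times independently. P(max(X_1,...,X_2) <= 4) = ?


P(max <= 4) = P(all X_i <= 4) = (P(X_1 <= 4))^2
= (4/9)^2 = 16/81

16/81


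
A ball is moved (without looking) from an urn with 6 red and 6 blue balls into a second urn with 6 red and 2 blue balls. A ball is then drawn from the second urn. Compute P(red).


P(transfer red) = 6/12 = 1/2; P(transfer blue) = 1/2
If red transferred: Urn II has 7 red of 9, so P(red|red moved) = 7/9
If blue transferred: Urn II has 6 red of 9, so P(red|blue moved) = 2/3
By total probability: P(red) = 1/2*7/9 + 1/2*2/3 = 13/18

13/18


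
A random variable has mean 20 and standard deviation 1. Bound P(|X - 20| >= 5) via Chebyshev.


k = 5/1 = 5
Chebyshev: P(|X-mu| >= k*sigma) <= 1/k^2 = 1/5^2 = 1/25

1/25


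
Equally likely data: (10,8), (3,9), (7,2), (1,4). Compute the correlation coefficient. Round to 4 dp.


Cov(X,Y) = 1.0625, Var(X) = 12.1875, Var(Y) = 8.1875
rho = Cov/(sqrt(VarX)*sqrt(VarY)) = 0.1064

0.1064


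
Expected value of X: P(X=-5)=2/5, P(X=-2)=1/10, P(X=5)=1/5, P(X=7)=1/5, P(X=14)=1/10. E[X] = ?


E[X] = sum(x * P(x))
= -5*2/5 - 2*1/10 + 5*1/5 + 7*1/5 + 14*1/10
= 8/5

8/5


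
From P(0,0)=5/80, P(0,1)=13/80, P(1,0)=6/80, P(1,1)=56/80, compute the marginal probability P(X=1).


P(X=1) = P(1,0)+P(1,1) = 6/80 + 56/80 = 62/80 = 31/40

31/40


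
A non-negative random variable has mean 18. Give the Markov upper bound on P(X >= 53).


Markov: P(X >= a) <= E[X]/a
P(X >= 53) <= 18/53

18/53


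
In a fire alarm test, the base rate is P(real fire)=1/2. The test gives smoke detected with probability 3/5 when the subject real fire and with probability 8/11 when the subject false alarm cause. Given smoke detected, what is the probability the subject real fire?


P(A) = P(A|B)P(B) + P(A|B')P(B') = 3/5*1/2 + 8/11*1/2 = 73/110
P(B|A) = P(A|B)P(B)/P(A) = (3/10)/(73/110) = 33/73

33/73


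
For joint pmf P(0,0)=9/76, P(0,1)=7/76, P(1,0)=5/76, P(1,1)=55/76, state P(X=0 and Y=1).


Read from table: P(X=0, Y=1) = 7/76

7/76


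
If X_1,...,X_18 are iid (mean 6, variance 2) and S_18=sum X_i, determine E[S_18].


E[S_n] = n*E[X_1] = 18*6 = 108

108


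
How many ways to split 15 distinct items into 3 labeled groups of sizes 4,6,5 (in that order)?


15! = 1307674368000
Denominator: 4!=24 * 6!=720 * 5!=120
Coefficient = 1307674368000 / 2073600 = 630630

630630


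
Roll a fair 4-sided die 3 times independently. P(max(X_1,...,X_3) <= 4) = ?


P(max <= 4) = P(all X_i <= 4) = (P(X_1 <= 4))^3
= (4/4)^3 = 1^3 = 1

1


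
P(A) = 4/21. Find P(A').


P(A') = 1 - P(A) = 1 - 4/21 = 17/21

17/21


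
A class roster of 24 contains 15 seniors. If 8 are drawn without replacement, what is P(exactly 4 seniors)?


P(X=4) = C(15,4)*C(9,4) / C(24,8)
= 1365*126 / 735471
= 171990/735471 = 19110/81719

19110/81719


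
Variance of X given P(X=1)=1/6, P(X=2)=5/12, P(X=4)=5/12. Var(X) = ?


E[X] = 8/3, E[X^2] = 17/2
Var(X) = E[X^2] - (E[X])^2 = 17/2 - (8/3)^2 = 25/18

25/18


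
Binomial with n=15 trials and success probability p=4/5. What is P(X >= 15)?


P(X>=15) = P(X=15)
= 1073741824/30517578125
= 1073741824/30517578125

1073741824/30517578125


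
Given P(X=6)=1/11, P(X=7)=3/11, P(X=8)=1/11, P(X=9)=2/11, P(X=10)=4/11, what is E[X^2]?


E[X^2] = sum(g(x)*P(x))
= 36*1/11 + 49*3/11 + 64*1/11 + 81*2/11 + 100*4/11
= 809/11

809/11


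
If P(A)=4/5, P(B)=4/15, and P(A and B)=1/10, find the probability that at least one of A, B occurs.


P(A∪B) = P(A) + P(B) - P(A∩B)
= 4/5 + 4/15 - 1/10 = 29/30

29/30


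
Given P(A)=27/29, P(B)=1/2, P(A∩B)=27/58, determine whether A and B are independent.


P(A)*P(B) = 27/29*1/2 = 27/58
P(A∩B) = 27/58, which equals P(A)P(B), so independent

Yes, A and B are independent


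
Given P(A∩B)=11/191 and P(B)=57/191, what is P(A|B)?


P(A|B) = P(A∩B)/P(B) = (11/191)/(57/191) = 11/57

11/57


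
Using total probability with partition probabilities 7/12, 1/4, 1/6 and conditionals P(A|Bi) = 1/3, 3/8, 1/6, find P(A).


P(A) = P(A|B1)P(B1) + P(A|B2)P(B2) + P(A|B3)P(B3)
= 1/3*7/12 + 3/8*1/4 + 1/6*1/6
= 7/36 + 3/32 + 1/36 = 91/288

91/288


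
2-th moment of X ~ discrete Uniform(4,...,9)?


E[X^2] = (1/6) * sum(x^2 for x=4..9)
= 271/6

271/6


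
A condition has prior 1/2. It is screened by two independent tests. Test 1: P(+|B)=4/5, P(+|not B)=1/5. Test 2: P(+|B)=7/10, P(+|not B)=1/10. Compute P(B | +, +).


After test 1: P(+) = 4/5*1/2 + 1/5*1/2 = 1/2
P(B|+) = (2/5)/(1/2) = 4/5
After test 2 (use post1 as new prior): P(+) = 7/10*4/5 + 1/10*1/5 = 29/50
P(B|+,+) = (14/25)/(29/50) = 28/29

28/29
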